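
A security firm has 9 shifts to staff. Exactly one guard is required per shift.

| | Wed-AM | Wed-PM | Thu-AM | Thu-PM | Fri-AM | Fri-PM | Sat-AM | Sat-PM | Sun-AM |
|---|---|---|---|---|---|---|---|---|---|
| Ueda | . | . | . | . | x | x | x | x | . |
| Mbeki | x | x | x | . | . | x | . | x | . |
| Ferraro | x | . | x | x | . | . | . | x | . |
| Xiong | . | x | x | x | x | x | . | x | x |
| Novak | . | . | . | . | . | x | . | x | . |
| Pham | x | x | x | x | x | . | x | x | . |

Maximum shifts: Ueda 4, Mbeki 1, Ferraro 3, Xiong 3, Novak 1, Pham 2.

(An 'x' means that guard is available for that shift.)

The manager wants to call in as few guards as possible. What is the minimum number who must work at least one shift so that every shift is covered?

3

9 slots to fill and no one can take more than 4, so at least ⌈9/4⌉ = 3 guards are needed.
Ueda, Ferraro, and Xiong alone can cover everything: Wed-AM→Ferraro, Wed-PM→Xiong, Thu-AM→Ferraro, Thu-PM→Ferraro, Fri-AM→Ueda, Fri-PM→Ueda, Sat-AM→Ueda, Sat-PM→Ueda, Sun-AM→Xiong.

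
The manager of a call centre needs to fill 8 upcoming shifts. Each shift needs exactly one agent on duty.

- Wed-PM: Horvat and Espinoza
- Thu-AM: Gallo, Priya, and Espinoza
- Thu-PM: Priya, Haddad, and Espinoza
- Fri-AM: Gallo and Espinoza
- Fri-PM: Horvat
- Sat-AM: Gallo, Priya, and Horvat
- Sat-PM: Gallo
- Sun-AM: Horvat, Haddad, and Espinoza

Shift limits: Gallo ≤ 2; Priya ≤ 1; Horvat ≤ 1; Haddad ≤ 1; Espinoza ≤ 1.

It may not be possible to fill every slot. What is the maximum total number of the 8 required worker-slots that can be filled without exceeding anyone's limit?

6

Total capacity across all agents is 2+1+1+1+1 = 6, and 8 slots are needed, so at most 6 can be filled.
An assignment achieving 6: Wed-PM→Espinoza, Thu-AM→Priya, Thu-PM→Haddad, Fri-AM→Gallo, Fri-PM→Horvat, Sat-PM→Gallo.
Loads: Gallo 2/2, Priya 1/1, Horvat 1/1, Haddad 1/1, Espinoza 1/1.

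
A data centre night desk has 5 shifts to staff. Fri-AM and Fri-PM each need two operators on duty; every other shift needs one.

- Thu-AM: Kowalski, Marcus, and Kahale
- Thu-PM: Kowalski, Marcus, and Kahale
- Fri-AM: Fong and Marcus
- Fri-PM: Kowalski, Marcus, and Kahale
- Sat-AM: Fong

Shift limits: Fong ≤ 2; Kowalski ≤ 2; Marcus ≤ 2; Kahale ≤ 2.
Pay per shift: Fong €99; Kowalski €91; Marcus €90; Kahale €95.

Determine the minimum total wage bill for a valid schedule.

Fri-AM can only be covered by Fong and Marcus, so that assignment is forced.
Sat-AM can only be covered by Fong, so that assignment is forced.
Picking the cheapest available operator for each shift independently would cost €649, but that ignores the shift limits.
An optimal schedule: Thu-AM→Kowalski, Thu-PM→Kowalski, Fri-AM→Fong+Marcus, Fri-PM→Marcus+Kahale, Sat-AM→Fong.
Total: 91 + 91 + 99 + 90 + 90 + 95 + 99 = €655.

€655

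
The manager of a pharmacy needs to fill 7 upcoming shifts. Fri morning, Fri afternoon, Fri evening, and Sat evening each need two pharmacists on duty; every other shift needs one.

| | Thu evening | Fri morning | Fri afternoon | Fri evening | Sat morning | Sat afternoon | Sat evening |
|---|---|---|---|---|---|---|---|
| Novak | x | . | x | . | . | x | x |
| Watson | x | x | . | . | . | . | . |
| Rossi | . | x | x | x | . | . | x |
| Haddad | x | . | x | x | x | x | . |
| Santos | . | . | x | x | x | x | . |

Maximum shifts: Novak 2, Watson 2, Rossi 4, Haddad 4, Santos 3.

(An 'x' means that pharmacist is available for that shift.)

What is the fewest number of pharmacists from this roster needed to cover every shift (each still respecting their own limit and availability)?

11 slots to fill and no one can take more than 4, so at least ⌈11/4⌉ = 3 pharmacists are needed.
Shifts {Fri morning, Fri evening, Sat evening} need 6 slots, but among the pharmacists available for them (Novak, Watson, Rossi, Haddad, and Santos) any 3 together supply at most 5. So 3 pharmacists are not enough.
Novak, Watson, Rossi, and Haddad alone can cover everything: Thu evening→Watson, Fri morning→Watson+Rossi, Fri afternoon→Rossi+Haddad, Fri evening→Rossi+Haddad, Sat morning→Haddad, Sat afternoon→Novak, Sat evening→Novak+Rossi.

4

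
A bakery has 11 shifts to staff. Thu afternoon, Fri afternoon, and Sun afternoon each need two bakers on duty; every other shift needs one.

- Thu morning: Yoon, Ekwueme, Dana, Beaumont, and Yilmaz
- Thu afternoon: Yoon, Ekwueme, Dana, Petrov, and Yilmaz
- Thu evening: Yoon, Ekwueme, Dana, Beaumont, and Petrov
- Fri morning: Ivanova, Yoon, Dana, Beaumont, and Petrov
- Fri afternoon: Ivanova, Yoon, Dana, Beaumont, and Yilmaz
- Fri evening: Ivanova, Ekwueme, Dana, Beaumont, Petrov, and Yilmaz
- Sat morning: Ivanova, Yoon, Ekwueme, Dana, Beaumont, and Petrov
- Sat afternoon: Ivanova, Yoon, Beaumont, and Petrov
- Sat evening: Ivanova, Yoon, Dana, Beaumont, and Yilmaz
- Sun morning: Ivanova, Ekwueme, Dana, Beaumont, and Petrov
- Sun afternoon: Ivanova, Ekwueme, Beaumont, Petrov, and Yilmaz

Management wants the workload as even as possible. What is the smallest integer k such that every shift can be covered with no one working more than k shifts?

With 7 bakers and 14 worker-slots to fill, someone must work at least ⌈14/7⌉ = 2 shifts, so k ≥ 2.
k = 2 works: Thu morning→Yoon, Thu afternoon→Petrov+Yilmaz, Thu evening→Yoon, Fri morning→Ivanova, Fri afternoon→Beaumont+Yilmaz, Fri evening→Ekwueme, Sat morning→Dana, Sat afternoon→Ivanova, Sat evening→Dana, Sun morning→Ekwueme, Sun afternoon→Beaumont+Petrov.
Loads: Ivanova 2, Yoon 2, Ekwueme 2, Dana 2, Beaumont 2, Petrov 2, Yilmaz 2 — all ≤ 2.

2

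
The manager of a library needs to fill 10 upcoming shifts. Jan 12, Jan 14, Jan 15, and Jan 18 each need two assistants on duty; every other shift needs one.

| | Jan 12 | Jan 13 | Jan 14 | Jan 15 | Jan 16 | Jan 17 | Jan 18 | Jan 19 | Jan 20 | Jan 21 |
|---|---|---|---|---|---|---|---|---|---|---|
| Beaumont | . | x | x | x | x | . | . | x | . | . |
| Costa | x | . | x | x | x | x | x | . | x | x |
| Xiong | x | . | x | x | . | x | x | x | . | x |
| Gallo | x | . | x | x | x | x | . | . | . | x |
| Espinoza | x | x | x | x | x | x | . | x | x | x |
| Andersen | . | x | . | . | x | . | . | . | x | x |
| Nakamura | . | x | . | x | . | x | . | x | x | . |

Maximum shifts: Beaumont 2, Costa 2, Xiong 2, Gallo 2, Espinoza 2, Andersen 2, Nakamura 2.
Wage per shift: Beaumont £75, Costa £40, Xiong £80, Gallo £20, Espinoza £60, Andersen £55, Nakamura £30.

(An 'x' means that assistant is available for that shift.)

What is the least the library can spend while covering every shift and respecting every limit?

£720

Jan 18 can only be covered by Costa and Xiong, so that assignment is forced.
Picking the cheapest available assistant for each shift independently would cost £440, but that ignores the shift limits.
An optimal schedule: Jan 12→Xiong+Gallo, Jan 13→Beaumont, Jan 14→Gallo+Espinoza, Jan 15→Espinoza+Nakamura, Jan 16→Andersen, Jan 17→Nakamura, Jan 18→Costa+Xiong, Jan 19→Beaumont, Jan 20→Costa, Jan 21→Andersen.
Total: 80 + 20 + 75 + 20 + 60 + 60 + 30 + 55 + 30 + 40 + 80 + 75 + 40 + 55 = £720.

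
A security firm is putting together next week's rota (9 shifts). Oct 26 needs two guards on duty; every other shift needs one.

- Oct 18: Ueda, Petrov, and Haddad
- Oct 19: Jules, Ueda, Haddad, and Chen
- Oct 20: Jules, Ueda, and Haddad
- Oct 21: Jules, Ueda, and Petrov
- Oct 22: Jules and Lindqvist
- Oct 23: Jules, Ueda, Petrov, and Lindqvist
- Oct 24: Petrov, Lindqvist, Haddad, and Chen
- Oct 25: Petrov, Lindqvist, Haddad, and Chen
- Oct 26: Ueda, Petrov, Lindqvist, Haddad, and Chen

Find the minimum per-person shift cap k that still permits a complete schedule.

2

With 6 guards and 10 worker-slots to fill, someone must work at least ⌈10/6⌉ = 2 shifts, so k ≥ 2.
k = 2 works: Oct 18→Ueda, Oct 19→Haddad, Oct 20→Jules, Oct 21→Ueda, Oct 22→Jules, Oct 23→Petrov, Oct 24→Petrov, Oct 25→Lindqvist, Oct 26→Lindqvist+Haddad.
Loads: Jules 2, Ueda 2, Petrov 2, Lindqvist 2, Haddad 2, Chen 0 — all ≤ 2.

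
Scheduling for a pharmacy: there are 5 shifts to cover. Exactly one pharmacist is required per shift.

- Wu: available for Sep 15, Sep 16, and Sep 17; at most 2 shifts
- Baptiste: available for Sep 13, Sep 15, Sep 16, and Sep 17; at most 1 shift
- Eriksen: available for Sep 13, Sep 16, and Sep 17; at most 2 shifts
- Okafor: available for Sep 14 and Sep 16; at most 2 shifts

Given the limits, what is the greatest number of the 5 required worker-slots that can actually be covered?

5

Total capacity across all pharmacists is 2+1+2+2 = 7, and 5 slots are needed, so at most 5 can be filled.
An assignment achieving 5: Sep 13→Baptiste, Sep 14→Okafor, Sep 15→Wu, Sep 16→Eriksen, Sep 17→Wu.
Loads: Wu 2/2, Baptiste 1/1, Eriksen 1/2, Okafor 1/2.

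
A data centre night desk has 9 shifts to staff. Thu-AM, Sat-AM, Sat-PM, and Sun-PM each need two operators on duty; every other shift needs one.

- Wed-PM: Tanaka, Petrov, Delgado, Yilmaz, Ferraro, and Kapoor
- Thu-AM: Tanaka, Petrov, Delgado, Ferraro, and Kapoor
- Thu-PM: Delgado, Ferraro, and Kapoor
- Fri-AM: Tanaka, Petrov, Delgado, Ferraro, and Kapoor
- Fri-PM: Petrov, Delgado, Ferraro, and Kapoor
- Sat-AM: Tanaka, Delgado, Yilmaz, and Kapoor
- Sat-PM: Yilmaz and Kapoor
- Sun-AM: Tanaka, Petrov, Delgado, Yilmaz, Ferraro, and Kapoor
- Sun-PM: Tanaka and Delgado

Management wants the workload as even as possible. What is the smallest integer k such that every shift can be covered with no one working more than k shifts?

3

With 6 operators and 13 worker-slots to fill, someone must work at least ⌈13/6⌉ = 3 shifts, so k ≥ 3.
k = 3 works: Wed-PM→Tanaka, Thu-AM→Petrov+Ferraro, Thu-PM→Delgado, Fri-AM→Tanaka, Fri-PM→Petrov, Sat-AM→Delgado+Yilmaz, Sat-PM→Yilmaz+Kapoor, Sun-AM→Petrov, Sun-PM→Tanaka+Delgado.
Loads: Tanaka 3, Petrov 3, Delgado 3, Yilmaz 2, Ferraro 1, Kapoor 1 — all ≤ 3.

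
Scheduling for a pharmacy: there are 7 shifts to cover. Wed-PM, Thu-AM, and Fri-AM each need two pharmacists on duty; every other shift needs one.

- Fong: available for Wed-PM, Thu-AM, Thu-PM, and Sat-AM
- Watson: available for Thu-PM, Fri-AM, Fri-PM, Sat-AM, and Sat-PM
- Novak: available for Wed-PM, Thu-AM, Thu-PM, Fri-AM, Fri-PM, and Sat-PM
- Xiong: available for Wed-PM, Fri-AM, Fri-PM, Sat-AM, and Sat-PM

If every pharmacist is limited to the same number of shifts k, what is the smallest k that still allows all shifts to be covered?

3

With 4 pharmacists and 10 worker-slots to fill, someone must work at least ⌈10/4⌉ = 3 shifts, so k ≥ 3.
k = 3 works: Wed-PM→Fong+Novak, Thu-AM→Fong+Novak, Thu-PM→Fong, Fri-AM→Watson+Novak, Fri-PM→Watson, Sat-AM→Watson, Sat-PM→Xiong.
Loads: Fong 3, Watson 3, Novak 3, Xiong 1 — all ≤ 3.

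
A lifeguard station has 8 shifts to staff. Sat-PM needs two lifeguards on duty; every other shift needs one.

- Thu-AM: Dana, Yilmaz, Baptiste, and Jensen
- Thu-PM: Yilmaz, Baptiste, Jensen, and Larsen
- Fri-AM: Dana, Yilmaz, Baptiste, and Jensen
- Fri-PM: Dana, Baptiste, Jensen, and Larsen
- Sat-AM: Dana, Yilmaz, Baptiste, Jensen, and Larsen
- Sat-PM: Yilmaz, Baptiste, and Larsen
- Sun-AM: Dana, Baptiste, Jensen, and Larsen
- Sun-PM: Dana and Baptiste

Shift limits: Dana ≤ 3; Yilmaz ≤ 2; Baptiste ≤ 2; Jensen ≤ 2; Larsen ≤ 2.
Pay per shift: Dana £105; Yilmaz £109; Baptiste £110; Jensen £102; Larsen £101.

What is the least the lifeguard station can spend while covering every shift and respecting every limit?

£939

Picking the cheapest available lifeguard for each shift independently would cost £923, but that ignores the shift limits.
An optimal schedule: Thu-AM→Jensen, Thu-PM→Larsen, Fri-AM→Jensen, Fri-PM→Dana, Sat-AM→Yilmaz, Sat-PM→Larsen+Yilmaz, Sun-AM→Dana, Sun-PM→Dana.
Total: 102 + 101 + 102 + 105 + 109 + 101 + 109 + 105 + 105 = £939.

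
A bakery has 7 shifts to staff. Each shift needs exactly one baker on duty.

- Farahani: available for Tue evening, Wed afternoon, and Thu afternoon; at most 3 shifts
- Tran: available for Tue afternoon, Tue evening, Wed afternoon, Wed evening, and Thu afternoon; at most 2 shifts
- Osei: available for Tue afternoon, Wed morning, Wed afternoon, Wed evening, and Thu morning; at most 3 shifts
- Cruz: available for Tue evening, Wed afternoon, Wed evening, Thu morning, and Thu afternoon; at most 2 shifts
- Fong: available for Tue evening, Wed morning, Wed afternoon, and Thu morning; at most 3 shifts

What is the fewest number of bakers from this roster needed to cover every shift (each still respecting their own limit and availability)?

7 slots to fill and no one can take more than 3, so at least ⌈7/3⌉ = 3 bakers are needed.
Farahani, Tran, and Osei alone can cover everything: Tue afternoon→Tran, Tue evening→Farahani, Wed morning→Osei, Wed afternoon→Farahani, Wed evening→Tran, Thu morning→Osei, Thu afternoon→Farahani.

3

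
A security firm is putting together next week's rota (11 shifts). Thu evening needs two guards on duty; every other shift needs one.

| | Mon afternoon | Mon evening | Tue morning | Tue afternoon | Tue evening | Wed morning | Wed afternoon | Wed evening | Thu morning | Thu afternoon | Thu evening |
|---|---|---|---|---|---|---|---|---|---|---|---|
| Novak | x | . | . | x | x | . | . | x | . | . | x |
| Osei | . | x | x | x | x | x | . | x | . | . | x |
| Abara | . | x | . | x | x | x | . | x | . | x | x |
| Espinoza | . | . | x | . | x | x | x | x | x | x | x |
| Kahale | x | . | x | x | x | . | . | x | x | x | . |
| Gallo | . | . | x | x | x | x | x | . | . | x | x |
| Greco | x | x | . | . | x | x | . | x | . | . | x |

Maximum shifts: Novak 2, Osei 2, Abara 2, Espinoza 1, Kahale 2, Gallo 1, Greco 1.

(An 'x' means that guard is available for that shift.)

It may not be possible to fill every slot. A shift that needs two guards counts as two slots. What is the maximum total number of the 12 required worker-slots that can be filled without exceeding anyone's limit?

11

Total capacity across all guards is 2+2+2+1+2+1+1 = 11, and 12 slots are needed, so at most 11 can be filled.
An assignment achieving 11: Mon afternoon→Novak, Mon evening→Osei, Tue morning→Osei, Tue afternoon→Novak, Wed morning→Abara, Wed afternoon→Espinoza, Wed evening→Kahale, Thu morning→Kahale, Thu afternoon→Abara, Thu evening→Gallo+Greco.
Loads: Novak 2/2, Osei 2/2, Abara 2/2, Espinoza 1/1, Kahale 2/2, Gallo 1/1, Greco 1/1.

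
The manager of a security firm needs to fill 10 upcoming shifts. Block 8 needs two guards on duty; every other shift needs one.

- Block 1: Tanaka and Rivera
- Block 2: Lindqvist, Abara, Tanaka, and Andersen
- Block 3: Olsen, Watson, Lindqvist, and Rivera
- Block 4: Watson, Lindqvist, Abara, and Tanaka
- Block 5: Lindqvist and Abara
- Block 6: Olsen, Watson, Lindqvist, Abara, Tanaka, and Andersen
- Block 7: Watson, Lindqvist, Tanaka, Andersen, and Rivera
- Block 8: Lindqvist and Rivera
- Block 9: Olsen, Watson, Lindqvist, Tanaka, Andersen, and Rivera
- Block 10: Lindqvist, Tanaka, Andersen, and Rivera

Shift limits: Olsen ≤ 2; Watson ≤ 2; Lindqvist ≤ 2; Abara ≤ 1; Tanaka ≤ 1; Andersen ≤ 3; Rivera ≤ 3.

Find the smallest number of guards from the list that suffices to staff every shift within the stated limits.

11 slots to fill and no one can take more than 3, so at least ⌈11/3⌉ = 4 guards are needed.
Any 4 guards together have capacity at most 3+3+2+2 = 10 < 11 slots, so 4 can never suffice.
Olsen, Watson, Lindqvist, Andersen, and Rivera alone can cover everything: Block 1→Rivera, Block 2→Andersen, Block 3→Olsen, Block 4→Watson, Block 5→Lindqvist, Block 6→Olsen, Block 7→Watson, Block 8→Lindqvist+Rivera, Block 9→Andersen, Block 10→Andersen.

5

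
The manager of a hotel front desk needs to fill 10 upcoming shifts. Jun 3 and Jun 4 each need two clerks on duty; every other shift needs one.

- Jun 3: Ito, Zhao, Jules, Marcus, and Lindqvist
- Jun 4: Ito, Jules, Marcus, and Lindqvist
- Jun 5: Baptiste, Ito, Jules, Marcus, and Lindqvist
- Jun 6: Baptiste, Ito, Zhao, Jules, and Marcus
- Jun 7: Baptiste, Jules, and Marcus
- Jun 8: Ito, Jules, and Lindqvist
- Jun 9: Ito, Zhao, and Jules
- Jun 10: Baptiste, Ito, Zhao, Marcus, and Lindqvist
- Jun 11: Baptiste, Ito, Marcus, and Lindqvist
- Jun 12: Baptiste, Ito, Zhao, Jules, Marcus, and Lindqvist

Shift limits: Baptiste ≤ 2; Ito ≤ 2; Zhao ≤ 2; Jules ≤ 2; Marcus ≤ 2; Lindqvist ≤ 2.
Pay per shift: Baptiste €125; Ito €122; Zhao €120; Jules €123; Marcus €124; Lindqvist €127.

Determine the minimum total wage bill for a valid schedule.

€1482

Picking the cheapest available clerk for each shift independently would cost €1456, but that ignores the shift limits.
An optimal schedule: Jun 3→Marcus+Lindqvist, Jun 4→Jules+Marcus, Jun 5→Jules, Jun 6→Zhao, Jun 7→Baptiste, Jun 8→Ito, Jun 9→Ito, Jun 10→Zhao, Jun 11→Baptiste, Jun 12→Lindqvist.
Total: 124 + 127 + 123 + 124 + 123 + 120 + 125 + 122 + 122 + 120 + 125 + 127 = €1482.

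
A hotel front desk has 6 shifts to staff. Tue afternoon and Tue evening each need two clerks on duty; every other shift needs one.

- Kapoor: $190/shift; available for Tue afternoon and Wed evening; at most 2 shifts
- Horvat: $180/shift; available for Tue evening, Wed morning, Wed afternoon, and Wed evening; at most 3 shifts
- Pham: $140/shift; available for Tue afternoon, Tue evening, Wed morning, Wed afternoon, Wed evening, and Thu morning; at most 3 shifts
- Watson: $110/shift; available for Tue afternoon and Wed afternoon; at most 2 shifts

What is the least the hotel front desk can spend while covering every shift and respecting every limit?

Tue evening can only be covered by Horvat and Pham, so that assignment is forced.
Thu morning can only be covered by Pham, so that assignment is forced.
Picking the cheapest available clerk for each shift independently would cost $1100, but that ignores the shift limits.
An optimal schedule: Tue afternoon→Watson+Pham, Tue evening→Pham+Horvat, Wed morning→Horvat, Wed afternoon→Watson, Wed evening→Horvat, Thu morning→Pham.
Total: 110 + 140 + 140 + 180 + 180 + 110 + 180 + 140 = $1180.

$1180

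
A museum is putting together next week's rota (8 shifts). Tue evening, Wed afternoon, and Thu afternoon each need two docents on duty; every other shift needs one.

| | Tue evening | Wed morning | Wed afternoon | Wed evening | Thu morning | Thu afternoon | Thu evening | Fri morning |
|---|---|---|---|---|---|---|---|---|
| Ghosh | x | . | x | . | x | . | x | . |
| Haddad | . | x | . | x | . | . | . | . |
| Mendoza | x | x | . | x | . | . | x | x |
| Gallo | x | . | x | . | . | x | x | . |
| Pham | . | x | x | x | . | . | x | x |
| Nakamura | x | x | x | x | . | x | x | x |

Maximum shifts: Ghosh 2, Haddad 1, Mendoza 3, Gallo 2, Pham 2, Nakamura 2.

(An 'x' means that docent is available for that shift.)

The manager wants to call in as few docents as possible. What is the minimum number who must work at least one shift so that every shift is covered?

5

11 slots to fill and no one can take more than 3, so at least ⌈11/3⌉ = 4 docents are needed.
Any 4 docents together have capacity at most 3+2+2+2 = 9 < 11 slots, so 4 can never suffice.
Ghosh, Mendoza, Gallo, Pham, and Nakamura alone can cover everything: Tue evening→Ghosh+Gallo, Wed morning→Mendoza, Wed afternoon→Pham+Nakamura, Wed evening→Mendoza, Thu morning→Ghosh, Thu afternoon→Gallo+Nakamura, Thu evening→Pham, Fri morning→Mendoza.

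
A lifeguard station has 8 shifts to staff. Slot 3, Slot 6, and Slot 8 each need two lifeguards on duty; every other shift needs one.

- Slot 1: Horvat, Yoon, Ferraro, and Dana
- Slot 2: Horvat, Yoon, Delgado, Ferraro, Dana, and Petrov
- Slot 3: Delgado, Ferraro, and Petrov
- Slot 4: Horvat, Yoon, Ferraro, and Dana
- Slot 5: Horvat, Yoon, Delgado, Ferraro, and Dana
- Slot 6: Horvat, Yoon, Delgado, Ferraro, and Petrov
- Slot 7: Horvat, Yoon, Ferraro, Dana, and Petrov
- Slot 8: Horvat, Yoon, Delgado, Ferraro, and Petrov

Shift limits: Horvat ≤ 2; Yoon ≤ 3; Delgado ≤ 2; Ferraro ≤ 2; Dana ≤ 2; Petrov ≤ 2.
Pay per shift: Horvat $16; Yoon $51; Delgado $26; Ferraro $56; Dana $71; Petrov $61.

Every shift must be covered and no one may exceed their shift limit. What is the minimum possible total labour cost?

$471

Picking the cheapest available lifeguard for each shift independently would cost $246, but that ignores the shift limits.
An optimal schedule: Slot 1→Horvat, Slot 2→Yoon, Slot 3→Delgado+Ferraro, Slot 4→Horvat, Slot 5→Yoon, Slot 6→Delgado+Petrov, Slot 7→Yoon, Slot 8→Ferraro+Petrov.
Total: 16 + 51 + 26 + 56 + 16 + 51 + 26 + 61 + 51 + 56 + 61 = $471.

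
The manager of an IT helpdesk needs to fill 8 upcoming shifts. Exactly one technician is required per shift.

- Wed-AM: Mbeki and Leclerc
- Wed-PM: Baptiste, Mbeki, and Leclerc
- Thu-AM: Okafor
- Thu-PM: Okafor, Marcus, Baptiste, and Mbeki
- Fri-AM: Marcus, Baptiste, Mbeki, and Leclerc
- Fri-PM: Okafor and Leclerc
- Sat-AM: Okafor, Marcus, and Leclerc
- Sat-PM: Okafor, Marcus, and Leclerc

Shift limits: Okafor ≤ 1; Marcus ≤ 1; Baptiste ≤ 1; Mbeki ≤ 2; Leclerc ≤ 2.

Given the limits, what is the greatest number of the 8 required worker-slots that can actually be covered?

Total capacity across all technicians is 1+1+1+2+2 = 7, and 8 slots are needed, so at most 7 can be filled.
An assignment achieving 7: Wed-AM→Mbeki, Wed-PM→Baptiste, Thu-AM→Okafor, Thu-PM→Mbeki, Fri-PM→Leclerc, Sat-AM→Marcus, Sat-PM→Leclerc.
Loads: Okafor 1/1, Marcus 1/1, Baptiste 1/1, Mbeki 2/2, Leclerc 2/2.

7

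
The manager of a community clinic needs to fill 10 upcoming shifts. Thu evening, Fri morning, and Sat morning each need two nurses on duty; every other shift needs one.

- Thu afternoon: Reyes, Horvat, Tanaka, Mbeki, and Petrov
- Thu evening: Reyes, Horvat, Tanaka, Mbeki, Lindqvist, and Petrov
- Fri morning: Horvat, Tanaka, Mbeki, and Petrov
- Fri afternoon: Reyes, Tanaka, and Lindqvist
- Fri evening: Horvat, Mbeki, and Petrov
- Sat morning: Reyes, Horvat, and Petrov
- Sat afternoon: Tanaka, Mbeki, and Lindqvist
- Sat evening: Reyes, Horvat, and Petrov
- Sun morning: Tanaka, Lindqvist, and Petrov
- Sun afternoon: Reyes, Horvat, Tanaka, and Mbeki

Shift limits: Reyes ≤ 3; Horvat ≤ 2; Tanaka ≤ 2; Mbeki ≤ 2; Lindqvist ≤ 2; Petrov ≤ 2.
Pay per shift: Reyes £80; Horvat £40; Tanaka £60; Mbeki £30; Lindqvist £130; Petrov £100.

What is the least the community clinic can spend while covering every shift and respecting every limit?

£960

Picking the cheapest available nurse for each shift independently would cost £540, but that ignores the shift limits.
An optimal schedule: Thu afternoon→Mbeki, Thu evening→Lindqvist+Petrov, Fri morning→Mbeki+Petrov, Fri afternoon→Reyes, Fri evening→Horvat, Sat morning→Reyes+Horvat, Sat afternoon→Tanaka, Sat evening→Reyes, Sun morning→Lindqvist, Sun afternoon→Tanaka.
Total: 30 + 130 + 100 + 30 + 100 + 80 + 40 + 80 + 40 + 60 + 80 + 130 + 60 = £960.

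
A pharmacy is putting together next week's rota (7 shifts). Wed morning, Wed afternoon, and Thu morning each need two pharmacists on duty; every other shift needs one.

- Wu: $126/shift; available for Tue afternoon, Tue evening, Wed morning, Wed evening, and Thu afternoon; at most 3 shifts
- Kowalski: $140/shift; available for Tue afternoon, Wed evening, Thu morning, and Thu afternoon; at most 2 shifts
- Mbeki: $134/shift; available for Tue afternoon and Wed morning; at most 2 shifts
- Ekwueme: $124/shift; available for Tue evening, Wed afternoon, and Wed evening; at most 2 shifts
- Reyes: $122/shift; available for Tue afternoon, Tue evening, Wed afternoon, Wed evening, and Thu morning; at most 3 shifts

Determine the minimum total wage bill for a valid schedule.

$1266

Wed morning can only be covered by Wu and Mbeki, so that assignment is forced.
Wed afternoon can only be covered by Ekwueme and Reyes, so that assignment is forced.
Thu morning can only be covered by Kowalski and Reyes, so that assignment is forced.
Picking the cheapest available pharmacist for each shift independently would cost $1260, but that ignores the shift limits.
An optimal schedule: Tue afternoon→Wu, Tue evening→Reyes, Wed morning→Wu+Mbeki, Wed afternoon→Reyes+Ekwueme, Wed evening→Ekwueme, Thu morning→Reyes+Kowalski, Thu afternoon→Wu.
Total: 126 + 122 + 126 + 134 + 122 + 124 + 124 + 122 + 140 + 126 = $1266.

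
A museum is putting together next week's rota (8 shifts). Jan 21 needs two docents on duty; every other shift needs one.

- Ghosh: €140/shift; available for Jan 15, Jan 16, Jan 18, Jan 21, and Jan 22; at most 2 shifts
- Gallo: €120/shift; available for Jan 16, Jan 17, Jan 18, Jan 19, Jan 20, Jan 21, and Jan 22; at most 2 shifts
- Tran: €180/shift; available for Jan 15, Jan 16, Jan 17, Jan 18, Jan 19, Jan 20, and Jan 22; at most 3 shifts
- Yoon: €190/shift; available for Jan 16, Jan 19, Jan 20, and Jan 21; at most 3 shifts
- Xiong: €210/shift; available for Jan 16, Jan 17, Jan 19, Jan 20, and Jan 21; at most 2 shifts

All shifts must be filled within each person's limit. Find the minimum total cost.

Picking the cheapest available docent for each shift independently would cost €1120, but that ignores the shift limits.
An optimal schedule: Jan 15→Ghosh, Jan 16→Yoon, Jan 17→Gallo, Jan 18→Gallo, Jan 19→Tran, Jan 20→Tran, Jan 21→Ghosh+Yoon, Jan 22→Tran.
Total: 140 + 190 + 120 + 120 + 180 + 180 + 140 + 190 + 180 = €1440.

€1440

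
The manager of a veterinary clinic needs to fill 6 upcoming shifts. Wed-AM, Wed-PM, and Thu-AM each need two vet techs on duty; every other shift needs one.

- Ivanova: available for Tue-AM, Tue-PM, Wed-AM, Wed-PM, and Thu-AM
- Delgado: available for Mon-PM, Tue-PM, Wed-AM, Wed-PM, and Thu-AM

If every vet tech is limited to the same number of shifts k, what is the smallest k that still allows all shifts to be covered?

With 2 vet techs and 9 worker-slots to fill, someone must work at least ⌈9/2⌉ = 5 shifts, so k ≥ 5.
k = 5 works: Mon-PM→Delgado, Tue-AM→Ivanova, Tue-PM→Ivanova, Wed-AM→Ivanova+Delgado, Wed-PM→Ivanova+Delgado, Thu-AM→Ivanova+Delgado.
Loads: Ivanova 5, Delgado 4 — all ≤ 5.

5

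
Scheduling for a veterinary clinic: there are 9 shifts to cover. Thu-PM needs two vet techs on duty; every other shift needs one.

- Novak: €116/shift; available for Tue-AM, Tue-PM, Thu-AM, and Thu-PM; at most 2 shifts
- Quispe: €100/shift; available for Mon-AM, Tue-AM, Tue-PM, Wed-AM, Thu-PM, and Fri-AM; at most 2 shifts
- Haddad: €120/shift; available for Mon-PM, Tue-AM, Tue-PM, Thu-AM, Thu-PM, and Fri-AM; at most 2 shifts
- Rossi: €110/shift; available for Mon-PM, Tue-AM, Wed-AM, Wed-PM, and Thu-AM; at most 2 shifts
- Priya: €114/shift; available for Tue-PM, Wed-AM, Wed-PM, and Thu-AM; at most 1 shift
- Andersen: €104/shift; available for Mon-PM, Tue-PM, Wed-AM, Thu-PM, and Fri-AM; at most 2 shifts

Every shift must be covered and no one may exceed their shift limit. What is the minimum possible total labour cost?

Mon-AM can only be covered by Quispe, so that assignment is forced.
Picking the cheapest available vet tech for each shift independently would cost €1028, but that ignores the shift limits.
An optimal schedule: Mon-AM→Quispe, Mon-PM→Andersen, Tue-AM→Rossi, Tue-PM→Novak, Wed-AM→Andersen, Wed-PM→Rossi, Thu-AM→Priya, Thu-PM→Novak+Haddad, Fri-AM→Quispe.
Total: 100 + 104 + 110 + 116 + 104 + 110 + 114 + 116 + 120 + 100 = €1094.

€1094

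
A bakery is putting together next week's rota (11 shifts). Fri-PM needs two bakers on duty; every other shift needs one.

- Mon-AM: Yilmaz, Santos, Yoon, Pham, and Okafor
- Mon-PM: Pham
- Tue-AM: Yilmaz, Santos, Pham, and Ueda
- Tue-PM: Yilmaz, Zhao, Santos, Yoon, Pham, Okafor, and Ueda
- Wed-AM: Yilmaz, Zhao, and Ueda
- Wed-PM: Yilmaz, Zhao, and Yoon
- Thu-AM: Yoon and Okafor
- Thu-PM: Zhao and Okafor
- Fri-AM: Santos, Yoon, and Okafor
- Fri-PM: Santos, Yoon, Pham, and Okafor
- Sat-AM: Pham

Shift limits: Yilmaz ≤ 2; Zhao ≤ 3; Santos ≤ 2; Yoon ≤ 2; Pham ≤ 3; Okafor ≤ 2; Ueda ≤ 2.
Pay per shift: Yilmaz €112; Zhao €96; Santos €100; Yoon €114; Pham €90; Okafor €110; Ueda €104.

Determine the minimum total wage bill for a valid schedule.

Mon-PM can only be covered by Pham, so that assignment is forced.
Sat-AM can only be covered by Pham, so that assignment is forced.
Picking the cheapest available baker for each shift independently would cost €1138, but that ignores the shift limits.
An optimal schedule: Mon-AM→Pham, Mon-PM→Pham, Tue-AM→Ueda, Tue-PM→Ueda, Wed-AM→Zhao, Wed-PM→Zhao, Thu-AM→Okafor, Thu-PM→Zhao, Fri-AM→Santos, Fri-PM→Santos+Okafor, Sat-AM→Pham.
Total: 90 + 90 + 104 + 104 + 96 + 96 + 110 + 96 + 100 + 100 + 110 + 90 = €1186.

€1186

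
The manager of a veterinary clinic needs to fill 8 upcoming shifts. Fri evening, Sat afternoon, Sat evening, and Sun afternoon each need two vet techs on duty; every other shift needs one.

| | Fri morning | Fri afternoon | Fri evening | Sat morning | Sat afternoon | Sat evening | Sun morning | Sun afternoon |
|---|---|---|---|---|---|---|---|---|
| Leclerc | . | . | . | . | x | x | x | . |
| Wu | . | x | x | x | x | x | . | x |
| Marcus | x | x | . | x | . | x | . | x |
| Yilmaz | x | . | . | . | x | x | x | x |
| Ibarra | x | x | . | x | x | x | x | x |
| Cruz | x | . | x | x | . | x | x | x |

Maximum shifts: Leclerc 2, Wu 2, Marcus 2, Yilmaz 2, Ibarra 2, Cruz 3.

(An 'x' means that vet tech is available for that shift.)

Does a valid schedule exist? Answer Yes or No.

Yes

Fri evening can only be covered by Wu and Cruz, so that assignment is forced.
One valid schedule: Fri morning→Marcus, Fri afternoon→Wu, Fri evening→Wu+Cruz, Sat morning→Marcus, Sat afternoon→Leclerc+Yilmaz, Sat evening→Ibarra+Cruz, Sun morning→Leclerc, Sun afternoon→Yilmaz+Ibarra.
Loads: Leclerc 2/2, Wu 2/2, Marcus 2/2, Yilmaz 2/2, Ibarra 2/2, Cruz 2/3 — all within limits.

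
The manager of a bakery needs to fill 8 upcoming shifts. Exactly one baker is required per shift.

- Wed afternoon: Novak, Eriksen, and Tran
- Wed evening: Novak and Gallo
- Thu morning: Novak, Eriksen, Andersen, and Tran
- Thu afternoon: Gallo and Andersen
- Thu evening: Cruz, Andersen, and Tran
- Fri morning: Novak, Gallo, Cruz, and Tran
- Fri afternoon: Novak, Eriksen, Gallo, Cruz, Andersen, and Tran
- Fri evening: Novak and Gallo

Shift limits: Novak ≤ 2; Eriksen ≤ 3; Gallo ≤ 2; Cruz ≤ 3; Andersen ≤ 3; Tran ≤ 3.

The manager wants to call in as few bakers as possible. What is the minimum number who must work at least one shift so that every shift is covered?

3

8 slots to fill and no one can take more than 3, so at least ⌈8/3⌉ = 3 bakers are needed.
Novak, Andersen, and Tran alone can cover everything: Wed afternoon→Tran, Wed evening→Novak, Thu morning→Andersen, Thu afternoon→Andersen, Thu evening→Andersen, Fri morning→Tran, Fri afternoon→Tran, Fri evening→Novak.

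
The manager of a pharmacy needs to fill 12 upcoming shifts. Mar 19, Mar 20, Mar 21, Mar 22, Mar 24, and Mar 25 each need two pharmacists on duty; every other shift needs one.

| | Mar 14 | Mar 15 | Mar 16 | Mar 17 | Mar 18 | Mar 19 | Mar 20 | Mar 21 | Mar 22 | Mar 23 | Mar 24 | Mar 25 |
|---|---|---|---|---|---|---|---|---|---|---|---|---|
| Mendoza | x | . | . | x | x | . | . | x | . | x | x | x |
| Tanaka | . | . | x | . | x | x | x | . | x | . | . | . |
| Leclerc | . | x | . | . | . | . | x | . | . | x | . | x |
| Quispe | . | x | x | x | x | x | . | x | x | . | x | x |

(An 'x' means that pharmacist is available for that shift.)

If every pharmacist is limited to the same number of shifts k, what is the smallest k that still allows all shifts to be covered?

5

With 4 pharmacists and 18 worker-slots to fill, someone must work at least ⌈18/4⌉ = 5 shifts, so k ≥ 5.
k = 5 works: Mar 14→Mendoza, Mar 15→Leclerc, Mar 16→Tanaka, Mar 17→Mendoza, Mar 18→Tanaka, Mar 19→Tanaka+Quispe, Mar 20→Tanaka+Leclerc, Mar 21→Mendoza+Quispe, Mar 22→Tanaka+Quispe, Mar 23→Mendoza, Mar 24→Mendoza+Quispe, Mar 25→Leclerc+Quispe.
Loads: Mendoza 5, Tanaka 5, Leclerc 3, Quispe 5 — all ≤ 5.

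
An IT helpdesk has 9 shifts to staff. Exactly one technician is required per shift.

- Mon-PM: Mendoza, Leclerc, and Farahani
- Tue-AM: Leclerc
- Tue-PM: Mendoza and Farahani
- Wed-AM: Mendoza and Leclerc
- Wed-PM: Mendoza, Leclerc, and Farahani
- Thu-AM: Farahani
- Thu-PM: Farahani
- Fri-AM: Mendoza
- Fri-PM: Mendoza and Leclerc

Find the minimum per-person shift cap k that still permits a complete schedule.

With 3 technicians and 9 worker-slots to fill, someone must work at least ⌈9/3⌉ = 3 shifts, so k ≥ 3.
k = 3 works: Mon-PM→Leclerc, Tue-AM→Leclerc, Tue-PM→Mendoza, Wed-AM→Mendoza, Wed-PM→Farahani, Thu-AM→Farahani, Thu-PM→Farahani, Fri-AM→Mendoza, Fri-PM→Leclerc.
Loads: Mendoza 3, Leclerc 3, Farahani 3 — all ≤ 3.

3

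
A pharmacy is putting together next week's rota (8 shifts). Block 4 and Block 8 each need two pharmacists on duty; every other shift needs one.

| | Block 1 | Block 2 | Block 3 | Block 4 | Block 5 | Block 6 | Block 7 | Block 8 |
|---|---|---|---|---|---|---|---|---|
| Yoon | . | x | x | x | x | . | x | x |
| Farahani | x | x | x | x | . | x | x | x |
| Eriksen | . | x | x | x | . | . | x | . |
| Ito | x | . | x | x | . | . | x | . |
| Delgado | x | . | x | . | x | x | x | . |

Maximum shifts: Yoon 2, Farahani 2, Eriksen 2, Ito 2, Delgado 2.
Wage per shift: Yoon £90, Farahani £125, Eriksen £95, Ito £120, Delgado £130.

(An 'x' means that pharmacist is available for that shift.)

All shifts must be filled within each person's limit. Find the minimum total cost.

£1120

Block 8 can only be covered by Yoon and Farahani, so that assignment is forced.
Picking the cheapest available pharmacist for each shift independently would cost £1005, but that ignores the shift limits.
An optimal schedule: Block 1→Ito, Block 2→Eriksen, Block 3→Delgado, Block 4→Eriksen+Ito, Block 5→Yoon, Block 6→Farahani, Block 7→Delgado, Block 8→Yoon+Farahani.
Total: 120 + 95 + 130 + 95 + 120 + 90 + 125 + 130 + 90 + 125 = £1120.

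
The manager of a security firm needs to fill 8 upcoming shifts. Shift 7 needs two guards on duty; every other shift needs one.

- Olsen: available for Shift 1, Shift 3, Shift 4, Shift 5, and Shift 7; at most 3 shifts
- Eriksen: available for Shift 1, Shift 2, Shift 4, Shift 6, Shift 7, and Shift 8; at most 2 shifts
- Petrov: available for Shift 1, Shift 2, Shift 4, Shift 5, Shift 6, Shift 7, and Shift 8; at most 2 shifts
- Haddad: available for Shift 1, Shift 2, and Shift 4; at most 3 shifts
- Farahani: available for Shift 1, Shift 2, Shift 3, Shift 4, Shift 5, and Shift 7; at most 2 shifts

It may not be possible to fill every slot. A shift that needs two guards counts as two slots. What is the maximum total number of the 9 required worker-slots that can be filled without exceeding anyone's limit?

9

Total capacity across all guards is 3+2+2+3+2 = 12, and 9 slots are needed, so at most 9 can be filled.
An assignment achieving 9: Shift 1→Haddad, Shift 2→Petrov, Shift 3→Olsen, Shift 4→Haddad, Shift 5→Olsen, Shift 6→Eriksen, Shift 7→Olsen+Petrov, Shift 8→Eriksen.
Loads: Olsen 3/3, Eriksen 2/2, Petrov 2/2, Haddad 2/3, Farahani 0/2.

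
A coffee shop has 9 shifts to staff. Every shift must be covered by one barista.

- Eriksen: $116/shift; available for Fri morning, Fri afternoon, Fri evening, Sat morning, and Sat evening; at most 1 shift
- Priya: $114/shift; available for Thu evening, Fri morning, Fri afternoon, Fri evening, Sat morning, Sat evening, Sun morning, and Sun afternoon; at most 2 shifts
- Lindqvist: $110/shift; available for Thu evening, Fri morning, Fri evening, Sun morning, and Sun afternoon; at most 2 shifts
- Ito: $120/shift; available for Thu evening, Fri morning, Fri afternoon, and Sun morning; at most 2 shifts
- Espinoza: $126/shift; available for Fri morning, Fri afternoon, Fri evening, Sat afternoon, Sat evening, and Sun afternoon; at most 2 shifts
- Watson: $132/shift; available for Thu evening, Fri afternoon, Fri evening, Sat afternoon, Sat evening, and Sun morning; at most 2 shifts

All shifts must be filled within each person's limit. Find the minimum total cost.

Picking the cheapest available barista for each shift independently would cost $1018, but that ignores the shift limits.
An optimal schedule: Thu evening→Lindqvist, Fri morning→Eriksen, Fri afternoon→Ito, Fri evening→Espinoza, Sat morning→Priya, Sat afternoon→Espinoza, Sat evening→Priya, Sun morning→Ito, Sun afternoon→Lindqvist.
Total: 110 + 116 + 120 + 126 + 114 + 126 + 114 + 120 + 110 = $1056.

$1056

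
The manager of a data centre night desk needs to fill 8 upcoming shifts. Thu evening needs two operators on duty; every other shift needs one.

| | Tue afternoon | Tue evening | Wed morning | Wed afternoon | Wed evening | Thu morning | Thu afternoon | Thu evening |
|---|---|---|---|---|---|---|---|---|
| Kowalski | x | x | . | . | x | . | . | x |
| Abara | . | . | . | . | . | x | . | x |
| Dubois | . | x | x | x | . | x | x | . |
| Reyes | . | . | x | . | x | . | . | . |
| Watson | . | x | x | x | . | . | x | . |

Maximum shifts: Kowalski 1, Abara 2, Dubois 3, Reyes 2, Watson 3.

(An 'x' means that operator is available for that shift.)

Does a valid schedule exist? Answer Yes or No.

No

Total capacity is 11 and 9 slots are needed, so capacity alone doesn't rule it out.
Shifts {Tue afternoon, Thu evening} need 3 worker-slots in total, but the operators available for any of those shifts (Kowalski and Abara) can supply at most 2 among them. So no valid schedule exists.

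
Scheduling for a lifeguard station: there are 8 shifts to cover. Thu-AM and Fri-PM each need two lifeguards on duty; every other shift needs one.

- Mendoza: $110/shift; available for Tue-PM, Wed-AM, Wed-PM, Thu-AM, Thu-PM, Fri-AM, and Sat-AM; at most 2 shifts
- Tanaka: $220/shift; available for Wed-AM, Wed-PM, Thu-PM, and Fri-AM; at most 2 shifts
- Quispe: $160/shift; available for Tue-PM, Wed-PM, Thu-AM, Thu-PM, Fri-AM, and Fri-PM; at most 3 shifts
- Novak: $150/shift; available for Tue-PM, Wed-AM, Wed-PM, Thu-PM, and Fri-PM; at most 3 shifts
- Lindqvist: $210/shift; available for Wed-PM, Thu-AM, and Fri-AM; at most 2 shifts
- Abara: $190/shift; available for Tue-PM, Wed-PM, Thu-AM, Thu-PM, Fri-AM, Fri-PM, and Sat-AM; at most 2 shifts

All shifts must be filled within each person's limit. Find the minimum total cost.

Picking the cheapest available lifeguard for each shift independently would cost $1240, but that ignores the shift limits.
An optimal schedule: Tue-PM→Novak, Wed-AM→Mendoza, Wed-PM→Abara, Thu-AM→Quispe+Abara, Thu-PM→Novak, Fri-AM→Quispe, Fri-PM→Novak+Quispe, Sat-AM→Mendoza.
Total: 150 + 110 + 190 + 160 + 190 + 150 + 160 + 150 + 160 + 110 = $1530.

$1530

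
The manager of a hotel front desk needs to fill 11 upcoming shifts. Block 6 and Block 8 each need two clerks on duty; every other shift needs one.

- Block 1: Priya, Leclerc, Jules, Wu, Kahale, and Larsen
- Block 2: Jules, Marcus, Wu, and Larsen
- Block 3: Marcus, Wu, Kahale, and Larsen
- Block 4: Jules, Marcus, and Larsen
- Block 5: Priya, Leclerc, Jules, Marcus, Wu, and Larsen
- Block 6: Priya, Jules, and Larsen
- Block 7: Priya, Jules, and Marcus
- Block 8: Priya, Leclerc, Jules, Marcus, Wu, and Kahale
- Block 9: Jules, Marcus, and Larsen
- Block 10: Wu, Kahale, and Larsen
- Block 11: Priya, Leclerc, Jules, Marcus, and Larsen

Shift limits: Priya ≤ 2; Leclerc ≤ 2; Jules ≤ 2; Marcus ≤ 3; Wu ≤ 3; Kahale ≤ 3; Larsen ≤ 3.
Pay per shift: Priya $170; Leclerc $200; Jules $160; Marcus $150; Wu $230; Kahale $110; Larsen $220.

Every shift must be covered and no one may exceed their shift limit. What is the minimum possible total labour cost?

$2060

Picking the cheapest available clerk for each shift independently would cost $1820, but that ignores the shift limits.
An optimal schedule: Block 1→Leclerc, Block 2→Jules, Block 3→Kahale, Block 4→Marcus, Block 5→Larsen, Block 6→Jules+Priya, Block 7→Marcus, Block 8→Kahale+Leclerc, Block 9→Marcus, Block 10→Kahale, Block 11→Priya.
Total: 200 + 160 + 110 + 150 + 220 + 160 + 170 + 150 + 110 + 200 + 150 + 110 + 170 = $2060.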